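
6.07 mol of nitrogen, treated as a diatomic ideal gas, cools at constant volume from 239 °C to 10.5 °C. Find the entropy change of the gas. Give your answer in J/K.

ΔS = -74.5 J/K

In kelvin: T₁ = 512.15 K, T₂ = 283.65 K. At constant volume, ΔS = nC_V ln(T₂/T₁) with C_V = 5R/2 = 20.79 J mol⁻¹ K⁻¹.
ΔS = 6.07 × 20.79 × ln(283.65/512.15) = -74.5 J/K.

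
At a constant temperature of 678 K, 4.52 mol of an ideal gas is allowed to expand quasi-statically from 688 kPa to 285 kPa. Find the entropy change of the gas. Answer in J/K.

ΔS_gas = 33.1 J/K

For an isothermal ideal gas ΔS_gas = nR ln(P₁/P₂) = 4.52 × 8.314 × ln(688/285) = 33.1 J/K.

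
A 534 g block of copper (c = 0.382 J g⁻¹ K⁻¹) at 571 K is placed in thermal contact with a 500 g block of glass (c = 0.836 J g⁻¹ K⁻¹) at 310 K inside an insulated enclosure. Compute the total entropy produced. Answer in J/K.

Energy balance: T_f = (m₁c₁T₁ + m₂c₂T₂)/(m₁c₁ + m₂c₂) = 395.6 K.
ΔS₁ = m₁c₁ ln(T_f/T₁) = 203.988 × ln(395.6/571) = -74.862 J/K.
ΔS₂ = m₂c₂ ln(T_f/T₂) = 418 × ln(395.6/310) = 101.92 J/K.
ΔS_total = -74.862 + 101.92 = 27.1 J/K.

ΔS_total = 27.1 J/K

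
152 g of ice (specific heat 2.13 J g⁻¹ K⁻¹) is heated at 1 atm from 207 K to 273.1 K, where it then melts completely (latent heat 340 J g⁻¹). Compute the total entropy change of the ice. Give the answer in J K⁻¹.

Warming step: ΔS₁ = m c ln(T_tr/T_i) = 152 × 2.13 × ln(273.1/207) = 89.72 J/K.
Phase change: ΔS₂ = +mL/T_tr = 152 × 340 / 273.1 = 189.2 J/K.
ΔS_total = (89.72) + (189.2) = 279 J/K.

ΔS = 279 J/K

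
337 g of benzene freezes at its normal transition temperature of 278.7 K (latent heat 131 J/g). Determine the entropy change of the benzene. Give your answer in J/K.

Heat released by the substance: Q = −mL = −337 × 131 = −44147 J.
At constant T, ΔS = Q_rev/T = −44147 / 278.7 = -158 J/K.

ΔS = -158 J/K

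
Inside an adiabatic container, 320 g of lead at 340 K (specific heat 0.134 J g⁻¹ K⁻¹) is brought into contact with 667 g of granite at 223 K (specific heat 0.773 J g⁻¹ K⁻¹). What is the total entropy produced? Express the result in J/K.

Energy balance: T_f = (m₁c₁T₁ + m₂c₂T₂)/(m₁c₁ + m₂c₂) = 231.98 K.
ΔS₁ = m₁c₁ ln(T_f/T₁) = 42.88 × ln(231.98/340) = -16.39 J/K.
ΔS₂ = m₂c₂ ln(T_f/T₂) = 515.591 × ln(231.98/223) = 20.36 J/K.
ΔS_total = -16.39 + 20.36 = 3.97 J/K.

ΔS_total = 3.97 J/K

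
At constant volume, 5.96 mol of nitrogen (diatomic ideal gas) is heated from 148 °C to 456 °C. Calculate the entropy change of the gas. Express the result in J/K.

ΔS = 68 J/K

In kelvin: T₁ = 421.15 K, T₂ = 729.15 K. At constant volume, ΔS = nC_V ln(T₂/T₁) with C_V = 5R/2 = 20.79 J mol⁻¹ K⁻¹.
ΔS = 5.96 × 20.79 × ln(729.15/421.15) = 68 J/K.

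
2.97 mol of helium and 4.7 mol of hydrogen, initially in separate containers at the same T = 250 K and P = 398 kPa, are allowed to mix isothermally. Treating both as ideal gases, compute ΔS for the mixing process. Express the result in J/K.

Mole fractions: x_A = 2.97/7.67 = 0.387, x_B = 0.613.
ΔS_mix = −R(n_A ln x_A + n_B ln x_B) = −8.314 × (2.97 ln 0.387 + 4.7 ln 0.613) = 42.6 J/K.

ΔS_mix = 42.6 J/K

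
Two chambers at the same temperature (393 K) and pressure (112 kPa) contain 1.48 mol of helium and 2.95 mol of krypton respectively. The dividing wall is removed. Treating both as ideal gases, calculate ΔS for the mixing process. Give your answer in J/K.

Mole fractions: x_A = 1.48/4.43 = 0.334, x_B = 0.666.
ΔS_mix = −R(n_A ln x_A + n_B ln x_B) = −8.314 × (1.48 ln 0.334 + 2.95 ln 0.666) = 23.5 J/K.

ΔS_mix = 23.5 J/K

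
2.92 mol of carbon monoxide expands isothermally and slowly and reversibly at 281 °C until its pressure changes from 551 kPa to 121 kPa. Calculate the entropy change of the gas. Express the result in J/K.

For an isothermal ideal gas ΔS_gas = nR ln(P₁/P₂) = 2.92 × 8.314 × ln(551/121) = 36.8 J/K.

ΔS_gas = 36.8 J/K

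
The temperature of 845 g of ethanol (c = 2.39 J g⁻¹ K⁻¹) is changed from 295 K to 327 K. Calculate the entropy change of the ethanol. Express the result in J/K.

ΔS = 208 J/K

ΔS = ∫dQ_rev/T = m c ln(T₂/T₁) = 845 × 2.39 × ln(327/295) = 208 J/K.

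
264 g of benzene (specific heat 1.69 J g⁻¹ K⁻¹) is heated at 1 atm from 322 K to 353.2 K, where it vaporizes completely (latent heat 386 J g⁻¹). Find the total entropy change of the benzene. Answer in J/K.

ΔS = 330 J/K

Warming step: ΔS₁ = m c ln(T_tr/T_i) = 264 × 1.69 × ln(353.2/322) = 41.26 J/K.
Phase change: ΔS₂ = +mL/T_tr = 264 × 386 / 353.2 = 288.5 J/K.
ΔS_total = (41.26) + (288.5) = 330 J/K.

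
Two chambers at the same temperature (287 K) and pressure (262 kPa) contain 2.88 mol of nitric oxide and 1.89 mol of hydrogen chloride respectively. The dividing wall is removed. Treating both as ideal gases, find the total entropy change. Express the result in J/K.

ΔS_mix = 26.6 J/K

Mole fractions: x_A = 2.88/4.77 = 0.604, x_B = 0.396.
ΔS_mix = −R(n_A ln x_A + n_B ln x_B) = −8.314 × (2.88 ln 0.604 + 1.89 ln 0.396) = 26.6 J/K.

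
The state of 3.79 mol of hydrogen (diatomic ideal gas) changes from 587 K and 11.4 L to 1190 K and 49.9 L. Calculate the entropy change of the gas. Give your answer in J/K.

ΔS = 102 J/K

Entropy is a state function: ΔS = nC_V ln(T₂/T₁) + nR ln(V₂/V₁), with C_V = 5R/2 = 20.79 J mol⁻¹ K⁻¹ for a diatomic ideal gas.
ΔS = 3.79 × [20.79 × ln(1190/587) + 8.314 × ln(49.9/11.4)] = 102 J/K.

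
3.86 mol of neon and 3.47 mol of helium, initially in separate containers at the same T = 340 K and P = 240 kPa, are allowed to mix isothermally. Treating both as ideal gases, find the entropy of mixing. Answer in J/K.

ΔS_mix = 42.2 J/K

Mole fractions: x_A = 3.86/7.33 = 0.527, x_B = 0.473.
ΔS_mix = −R(n_A ln x_A + n_B ln x_B) = −8.314 × (3.86 ln 0.527 + 3.47 ln 0.473) = 42.2 J/K.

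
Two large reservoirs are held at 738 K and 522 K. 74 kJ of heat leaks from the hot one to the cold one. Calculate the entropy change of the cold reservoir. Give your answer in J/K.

ΔS_cold = 142 J/K

The cold reservoir gains heat Q, so ΔS_cold = +Q/T_C = 74000/522 = 142 J/K.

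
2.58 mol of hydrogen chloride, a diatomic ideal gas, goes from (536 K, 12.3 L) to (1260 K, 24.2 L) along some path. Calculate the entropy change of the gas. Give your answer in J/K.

ΔS = 60.4 J/K

Entropy is a state function: ΔS = nC_V ln(T₂/T₁) + nR ln(V₂/V₁), with C_V = 5R/2 = 20.79 J mol⁻¹ K⁻¹ for a diatomic ideal gas.
ΔS = 2.58 × [20.79 × ln(1260/536) + 8.314 × ln(24.2/12.3)] = 60.4 J/K.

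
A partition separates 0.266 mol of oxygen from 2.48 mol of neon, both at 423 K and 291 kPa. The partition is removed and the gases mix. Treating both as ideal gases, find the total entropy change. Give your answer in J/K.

ΔS_mix = 7.26 J/K

Mole fractions: x_A = 0.266/2.75 = 0.0969, x_B = 0.903.
ΔS_mix = −R(n_A ln x_A + n_B ln x_B) = −8.314 × (0.266 ln 0.0969 + 2.48 ln 0.903) = 7.26 J/K.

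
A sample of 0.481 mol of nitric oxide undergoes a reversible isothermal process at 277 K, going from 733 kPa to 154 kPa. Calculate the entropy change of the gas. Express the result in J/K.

ΔS_gas = 6.24 J/K

For an isothermal ideal gas ΔS_gas = nR ln(P₁/P₂) = 0.481 × 8.314 × ln(733/154) = 6.24 J/K.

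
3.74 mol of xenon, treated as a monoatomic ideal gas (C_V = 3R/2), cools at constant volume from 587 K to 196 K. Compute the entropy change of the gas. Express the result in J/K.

At constant volume, ΔS = nC_V ln(T₂/T₁) with C_V = 3R/2 = 12.47 J mol⁻¹ K⁻¹.
ΔS = 3.74 × 12.47 × ln(196/587) = -51.2 J/K.

ΔS = -51.2 J/K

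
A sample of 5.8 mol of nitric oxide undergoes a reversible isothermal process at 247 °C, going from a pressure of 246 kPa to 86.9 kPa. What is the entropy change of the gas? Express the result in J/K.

For an isothermal ideal gas ΔS_gas = nR ln(P₁/P₂) = 5.8 × 8.314 × ln(246/86.9) = 50.2 J/K.

ΔS_gas = 50.2 J/K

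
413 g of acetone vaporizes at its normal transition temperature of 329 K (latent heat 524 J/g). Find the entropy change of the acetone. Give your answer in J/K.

Heat absorbed by the substance: Q = mL = 413 × 524 = 216412 J.
At constant T, ΔS = Q_rev/T = 216412 / 329 = 658 J/K.

ΔS = 658 J/K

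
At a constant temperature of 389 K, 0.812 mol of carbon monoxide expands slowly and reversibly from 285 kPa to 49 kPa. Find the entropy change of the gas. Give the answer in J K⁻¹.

For an isothermal ideal gas ΔS_gas = nR ln(P₁/P₂) = 0.812 × 8.314 × ln(285/49) = 11.9 J/K.

ΔS_gas = 11.9 J/K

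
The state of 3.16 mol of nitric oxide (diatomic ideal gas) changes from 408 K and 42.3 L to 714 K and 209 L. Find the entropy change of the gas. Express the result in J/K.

Entropy is a state function: ΔS = nC_V ln(T₂/T₁) + nR ln(V₂/V₁), with C_V = 5R/2 = 20.79 J mol⁻¹ K⁻¹ for a diatomic ideal gas.
ΔS = 3.16 × [20.79 × ln(714/408) + 8.314 × ln(209/42.3)] = 78.7 J/K.

ΔS = 78.7 J/K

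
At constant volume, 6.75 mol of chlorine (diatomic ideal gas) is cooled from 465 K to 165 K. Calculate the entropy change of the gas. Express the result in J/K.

ΔS = -145 J/K

At constant volume, ΔS = nC_V ln(T₂/T₁) with C_V = 5R/2 = 20.79 J mol⁻¹ K⁻¹.
ΔS = 6.75 × 20.79 × ln(165/465) = -145 J/K.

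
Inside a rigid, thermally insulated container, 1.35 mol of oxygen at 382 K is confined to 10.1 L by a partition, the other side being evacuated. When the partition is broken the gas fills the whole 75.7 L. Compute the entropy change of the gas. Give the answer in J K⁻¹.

For an ideal gas in free expansion Q = 0 and W = 0, so T is unchanged.
Entropy is a state function; using a reversible isothermal path, ΔS_gas = nR ln(V₂/V₁) = 1.35 × 8.314 × ln(75.7/10.1) = 22.6 J/K.

ΔS_gas = 22.6 J/K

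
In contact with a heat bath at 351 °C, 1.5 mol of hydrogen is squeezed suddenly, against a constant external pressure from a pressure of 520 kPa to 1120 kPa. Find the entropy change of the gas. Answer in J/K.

ΔS_gas = -9.57 J/K

Entropy is a state function, so ΔS_gas depends only on the end states.
For an isothermal ideal gas ΔS_gas = nR ln(P₁/P₂) = 1.5 × 8.314 × ln(520/1120) = -9.57 J/K.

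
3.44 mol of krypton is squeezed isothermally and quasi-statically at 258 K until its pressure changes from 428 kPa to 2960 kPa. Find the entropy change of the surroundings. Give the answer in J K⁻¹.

For an isothermal ideal gas ΔS_gas = nR ln(P₁/P₂) = 3.44 × 8.314 × ln(428/2960) = -55.3 J/K.
The process is reversible, so ΔS_surr = −ΔS_gas = 55.3 J/K and ΔS_universe = 0.

ΔS_surr = 55.3 J/K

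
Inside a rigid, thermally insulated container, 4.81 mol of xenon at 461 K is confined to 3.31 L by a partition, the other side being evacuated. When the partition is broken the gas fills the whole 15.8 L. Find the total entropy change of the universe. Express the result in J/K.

ΔS_universe = 62.5 J/K

No heat is exchanged and no work is done, so the ideal-gas temperature stays constant.
Entropy is a state function; using a reversible isothermal path, ΔS_gas = nR ln(V₂/V₁) = 4.81 × 8.314 × ln(15.8/3.31) = 62.5 J/K.
The insulated surroundings exchange no heat, so ΔS_surr = 0 and ΔS_universe = ΔS_gas.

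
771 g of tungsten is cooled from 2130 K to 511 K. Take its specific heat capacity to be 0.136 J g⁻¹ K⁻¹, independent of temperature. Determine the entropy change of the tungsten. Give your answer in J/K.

ΔS = -150 J/K

ΔS = ∫dQ_rev/T = m c ln(T₂/T₁) = 771 × 0.136 × ln(511/2130) = -150 J/K.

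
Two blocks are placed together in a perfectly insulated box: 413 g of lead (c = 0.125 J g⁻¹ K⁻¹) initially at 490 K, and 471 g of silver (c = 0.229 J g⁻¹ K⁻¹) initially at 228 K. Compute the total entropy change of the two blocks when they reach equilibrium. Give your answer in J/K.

Energy balance: T_f = (m₁c₁T₁ + m₂c₂T₂)/(m₁c₁ + m₂c₂) = 312.81 K.
ΔS₁ = m₁c₁ ln(T_f/T₁) = 51.625 × ln(312.81/490) = -23.17 J/K.
ΔS₂ = m₂c₂ ln(T_f/T₂) = 107.859 × ln(312.81/228) = 34.11 J/K.
ΔS_total = -23.17 + 34.11 = 10.9 J/K.

ΔS_total = 10.9 J/K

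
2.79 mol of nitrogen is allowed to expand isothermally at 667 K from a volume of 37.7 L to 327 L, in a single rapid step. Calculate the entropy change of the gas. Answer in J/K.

Entropy is a state function, so ΔS_gas depends only on the end states.
For an isothermal ideal gas ΔS_gas = nR ln(V₂/V₁) = 2.79 × 8.314 × ln(327/37.7) = 50.1 J/K.

ΔS_gas = 50.1 J/K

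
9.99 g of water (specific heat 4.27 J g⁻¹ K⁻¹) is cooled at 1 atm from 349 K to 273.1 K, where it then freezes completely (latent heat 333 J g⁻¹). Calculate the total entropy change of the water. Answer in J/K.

ΔS = -22.6 J/K

Cooling step: ΔS₁ = m c ln(T_tr/T_i) = 9.99 × 4.27 × ln(273.1/349) = -10.46 J/K.
Phase change: ΔS₂ = −mL/T_tr = −9.99 × 333 / 273.1 = -12.18 J/K.
ΔS_total = (-10.46) + (-12.18) = -22.6 J/K.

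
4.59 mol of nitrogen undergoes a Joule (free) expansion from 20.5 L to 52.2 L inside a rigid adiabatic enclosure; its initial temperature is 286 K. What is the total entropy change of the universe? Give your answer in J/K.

For an ideal gas in free expansion Q = 0 and W = 0, so T is unchanged.
Entropy is a state function; using a reversible isothermal path, ΔS_gas = nR ln(V₂/V₁) = 4.59 × 8.314 × ln(52.2/20.5) = 35.7 J/K.
The insulated surroundings exchange no heat, so ΔS_surr = 0 and ΔS_universe = ΔS_gas.

ΔS_universe = 35.7 J/K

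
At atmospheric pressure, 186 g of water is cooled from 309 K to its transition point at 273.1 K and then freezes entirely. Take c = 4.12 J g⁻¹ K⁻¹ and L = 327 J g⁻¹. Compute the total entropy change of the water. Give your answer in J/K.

Cooling step: ΔS₁ = m c ln(T_tr/T_i) = 186 × 4.12 × ln(273.1/309) = -94.64 J/K.
Phase change: ΔS₂ = −mL/T_tr = −186 × 327 / 273.1 = -222.7 J/K.
ΔS_total = (-94.64) + (-222.7) = -317 J/K.

ΔS = -317 J/K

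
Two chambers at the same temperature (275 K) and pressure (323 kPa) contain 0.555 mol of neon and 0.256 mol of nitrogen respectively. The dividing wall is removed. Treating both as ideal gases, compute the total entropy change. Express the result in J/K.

ΔS_mix = 4.2 J/K

Mole fractions: x_A = 0.555/0.811 = 0.684, x_B = 0.316.
ΔS_mix = −R(n_A ln x_A + n_B ln x_B) = −8.314 × (0.555 ln 0.684 + 0.256 ln 0.316) = 4.2 J/K.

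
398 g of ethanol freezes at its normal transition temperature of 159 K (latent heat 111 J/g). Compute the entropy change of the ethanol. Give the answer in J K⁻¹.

Heat released by the substance: Q = −mL = −398 × 111 = −44178 J.
At constant T, ΔS = Q_rev/T = −44178 / 159 = -278 J/K.

ΔS = -278 J/K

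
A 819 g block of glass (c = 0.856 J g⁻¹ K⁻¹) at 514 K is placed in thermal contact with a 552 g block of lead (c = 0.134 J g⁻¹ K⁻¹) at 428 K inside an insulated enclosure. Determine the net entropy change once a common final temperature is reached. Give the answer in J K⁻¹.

ΔS_total = 1.07 J/K

Energy balance: T_f = (m₁c₁T₁ + m₂c₂T₂)/(m₁c₁ + m₂c₂) = 505.79 K.
ΔS₁ = m₁c₁ ln(T_f/T₁) = 701.064 × ln(505.79/514) = -11.285 J/K.
ΔS₂ = m₂c₂ ln(T_f/T₂) = 73.968 × ln(505.79/428) = 12.353 J/K.
ΔS_total = -11.285 + 12.353 = 1.07 J/K.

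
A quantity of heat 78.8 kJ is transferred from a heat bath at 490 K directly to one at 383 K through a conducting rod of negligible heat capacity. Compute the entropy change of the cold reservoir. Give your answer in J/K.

The cold reservoir gains heat Q, so ΔS_cold = +Q/T_C = 78800/383 = 206 J/K.

ΔS_cold = 206 J/K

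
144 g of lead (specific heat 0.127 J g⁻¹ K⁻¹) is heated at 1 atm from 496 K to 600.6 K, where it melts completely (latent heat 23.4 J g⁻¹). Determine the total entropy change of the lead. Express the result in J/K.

ΔS = 9.11 J/K

Warming step: ΔS₁ = m c ln(T_tr/T_i) = 144 × 0.127 × ln(600.6/496) = 3.499 J/K.
Phase change: ΔS₂ = +mL/T_tr = 144 × 23.4 / 600.6 = 5.61 J/K.
ΔS_total = (3.499) + (5.61) = 9.11 J/K.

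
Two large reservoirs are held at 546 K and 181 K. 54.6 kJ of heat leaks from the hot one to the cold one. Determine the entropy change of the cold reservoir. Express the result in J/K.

The cold reservoir gains heat Q, so ΔS_cold = +Q/T_C = 54600/181 = 302 J/K.

ΔS_cold = 302 J/K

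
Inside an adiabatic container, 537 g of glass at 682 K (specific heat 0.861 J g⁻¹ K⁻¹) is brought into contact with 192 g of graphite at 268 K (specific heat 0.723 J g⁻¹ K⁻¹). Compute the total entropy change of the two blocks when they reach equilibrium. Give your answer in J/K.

Energy balance: T_f = (m₁c₁T₁ + m₂c₂T₂)/(m₁c₁ + m₂c₂) = 586.4 K.
ΔS₁ = m₁c₁ ln(T_f/T₁) = 462.357 × ln(586.4/682) = -69.83 J/K.
ΔS₂ = m₂c₂ ln(T_f/T₂) = 138.816 × ln(586.4/268) = 108.7 J/K.
ΔS_total = -69.83 + 108.7 = 38.9 J/K.

ΔS_total = 38.9 J/K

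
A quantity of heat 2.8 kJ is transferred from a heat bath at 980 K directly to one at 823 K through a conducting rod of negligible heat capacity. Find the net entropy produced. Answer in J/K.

ΔS_hot = −Q/T_H = −2800/980 = -2.857 J/K and ΔS_cold = +Q/T_C = 2800/823 = 3.402 J/K.
ΔS_total = -2.857 + 3.402 = 0.545 J/K, positive as the second law requires.

ΔS_total = 0.545 J/K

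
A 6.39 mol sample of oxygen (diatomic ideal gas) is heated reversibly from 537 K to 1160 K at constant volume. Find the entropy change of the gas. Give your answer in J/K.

At constant volume, ΔS = nC_V ln(T₂/T₁) with C_V = 5R/2 = 20.79 J mol⁻¹ K⁻¹.
ΔS = 6.39 × 20.79 × ln(1160/537) = 102 J/K.

ΔS = 102 J/K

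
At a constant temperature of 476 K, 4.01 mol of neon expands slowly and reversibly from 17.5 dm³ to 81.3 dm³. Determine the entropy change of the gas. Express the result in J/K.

For an isothermal ideal gas ΔS_gas = nR ln(V₂/V₁) = 4.01 × 8.314 × ln(81.3/17.5) = 51.2 J/K.

ΔS_gas = 51.2 J/K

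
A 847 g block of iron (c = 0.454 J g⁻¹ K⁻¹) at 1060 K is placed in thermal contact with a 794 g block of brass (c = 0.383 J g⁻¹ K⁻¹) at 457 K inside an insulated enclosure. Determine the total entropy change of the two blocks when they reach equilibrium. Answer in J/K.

ΔS_total = 56.6 J/K

Energy balance: T_f = (m₁c₁T₁ + m₂c₂T₂)/(m₁c₁ + m₂c₂) = 793.72 K.
ΔS₁ = m₁c₁ ln(T_f/T₁) = 384.538 × ln(793.72/1060) = -111.25 J/K.
ΔS₂ = m₂c₂ ln(T_f/T₂) = 304.102 × ln(793.72/457) = 167.88 J/K.
ΔS_total = -111.25 + 167.88 = 56.6 J/K.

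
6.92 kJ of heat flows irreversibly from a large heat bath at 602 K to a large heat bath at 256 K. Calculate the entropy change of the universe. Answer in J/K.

ΔS_total = 15.5 J/K

ΔS_hot = −Q/T_H = −6920/602 = -11.5 J/K and ΔS_cold = +Q/T_C = 6920/256 = 27.03 J/K.
ΔS_total = -11.5 + 27.03 = 15.5 J/K, positive as the second law requires.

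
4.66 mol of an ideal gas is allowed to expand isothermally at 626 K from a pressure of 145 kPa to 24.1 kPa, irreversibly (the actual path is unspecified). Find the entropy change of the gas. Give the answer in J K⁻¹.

ΔS_gas = 69.5 J/K

Entropy is a state function, so ΔS_gas depends only on the end states.
For an isothermal ideal gas ΔS_gas = nR ln(P₁/P₂) = 4.66 × 8.314 × ln(145/24.1) = 69.5 J/K.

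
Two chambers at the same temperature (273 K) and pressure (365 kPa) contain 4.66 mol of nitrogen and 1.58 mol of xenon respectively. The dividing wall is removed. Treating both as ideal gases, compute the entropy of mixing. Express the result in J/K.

ΔS_mix = 29.4 J/K

Mole fractions: x_A = 4.66/6.24 = 0.747, x_B = 0.253.
ΔS_mix = −R(n_A ln x_A + n_B ln x_B) = −8.314 × (4.66 ln 0.747 + 1.58 ln 0.253) = 29.4 J/K.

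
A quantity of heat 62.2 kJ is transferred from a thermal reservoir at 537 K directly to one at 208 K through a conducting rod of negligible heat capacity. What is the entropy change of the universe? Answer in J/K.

ΔS_hot = −Q/T_H = −62200/537 = -115.8 J/K and ΔS_cold = +Q/T_C = 62200/208 = 299 J/K.
ΔS_total = -115.8 + 299 = 183 J/K, positive as the second law requires.

ΔS_total = 183 J/K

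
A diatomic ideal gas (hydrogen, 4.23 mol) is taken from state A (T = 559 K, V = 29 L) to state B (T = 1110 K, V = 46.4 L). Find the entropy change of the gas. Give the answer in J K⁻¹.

Entropy is a state function: ΔS = nC_V ln(T₂/T₁) + nR ln(V₂/V₁), with C_V = 5R/2 = 20.79 J mol⁻¹ K⁻¹ for a diatomic ideal gas.
ΔS = 4.23 × [20.79 × ln(1110/559) + 8.314 × ln(46.4/29)] = 76.8 J/K.

ΔS = 76.8 J/K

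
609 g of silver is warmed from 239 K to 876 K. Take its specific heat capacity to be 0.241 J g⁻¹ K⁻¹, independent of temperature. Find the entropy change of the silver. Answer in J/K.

ΔS = ∫dQ_rev/T = m c ln(T₂/T₁) = 609 × 0.241 × ln(876/239) = 191 J/K.

ΔS = 191 J/K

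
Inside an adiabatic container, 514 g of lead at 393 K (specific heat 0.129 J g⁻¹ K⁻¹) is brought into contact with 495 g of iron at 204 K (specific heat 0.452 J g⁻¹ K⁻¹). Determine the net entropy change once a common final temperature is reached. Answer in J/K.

ΔS_total = 12.2 J/K

Energy balance: T_f = (m₁c₁T₁ + m₂c₂T₂)/(m₁c₁ + m₂c₂) = 247.21 K.
ΔS₁ = m₁c₁ ln(T_f/T₁) = 66.306 × ln(247.21/393) = -30.74 J/K.
ΔS₂ = m₂c₂ ln(T_f/T₂) = 223.74 × ln(247.21/204) = 42.98 J/K.
ΔS_total = -30.74 + 42.98 = 12.2 J/K.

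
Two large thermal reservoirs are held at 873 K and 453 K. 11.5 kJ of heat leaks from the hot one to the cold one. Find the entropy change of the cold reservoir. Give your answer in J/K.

The cold reservoir gains heat Q, so ΔS_cold = +Q/T_C = 11500/453 = 25.4 J/K.

ΔS_cold = 25.4 J/K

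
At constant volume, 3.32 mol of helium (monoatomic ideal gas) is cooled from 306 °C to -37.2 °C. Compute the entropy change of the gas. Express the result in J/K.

ΔS = -37.2 J/K

In kelvin: T₁ = 579.15 K, T₂ = 235.95 K. At constant volume, ΔS = nC_V ln(T₂/T₁) with C_V = 3R/2 = 12.47 J mol⁻¹ K⁻¹.
ΔS = 3.32 × 12.47 × ln(235.95/579.15) = -37.2 J/K.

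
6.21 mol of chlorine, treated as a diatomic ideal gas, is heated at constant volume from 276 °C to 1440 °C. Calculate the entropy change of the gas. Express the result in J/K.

ΔS = 147 J/K

In kelvin: T₁ = 549.15 K, T₂ = 1713.15 K. At constant volume, ΔS = nC_V ln(T₂/T₁) with C_V = 5R/2 = 20.79 J mol⁻¹ K⁻¹.
ΔS = 6.21 × 20.79 × ln(1713.15/549.15) = 147 J/K.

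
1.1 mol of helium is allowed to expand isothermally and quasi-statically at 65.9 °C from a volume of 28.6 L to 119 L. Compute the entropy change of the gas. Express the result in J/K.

For an isothermal ideal gas ΔS_gas = nR ln(V₂/V₁) = 1.1 × 8.314 × ln(119/28.6) = 13 J/K.

ΔS_gas = 13 J/K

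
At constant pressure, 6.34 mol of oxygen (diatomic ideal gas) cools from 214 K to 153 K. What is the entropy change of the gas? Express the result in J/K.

At constant pressure, ΔS = nC_p ln(T₂/T₁) with C_p = 7R/2 = 29.1 J mol⁻¹ K⁻¹.
ΔS = 6.34 × 29.1 × ln(153/214) = -61.9 J/K.

ΔS = -61.9 J/K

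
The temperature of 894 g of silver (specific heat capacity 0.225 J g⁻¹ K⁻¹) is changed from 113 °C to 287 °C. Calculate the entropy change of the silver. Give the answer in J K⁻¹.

ΔS = 74.8 J/K

In kelvin: T₁ = 386.15 K, T₂ = 560.15 K. ΔS = ∫dQ_rev/T = m c ln(T₂/T₁) = 894 × 0.225 × ln(560.15/386.15) = 74.8 J/K.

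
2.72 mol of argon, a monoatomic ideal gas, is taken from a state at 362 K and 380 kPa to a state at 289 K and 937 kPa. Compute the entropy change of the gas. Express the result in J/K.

ΔS = -33.1 J/K

ΔS = nC_p ln(T₂/T₁) − nR ln(P₂/P₁), with C_p = 5R/2 = 20.79 J mol⁻¹ K⁻¹ for a monoatomic ideal gas.
ΔS = 2.72 × [20.79 × ln(289/362) − 8.314 × ln(937/380)] = -33.1 J/K.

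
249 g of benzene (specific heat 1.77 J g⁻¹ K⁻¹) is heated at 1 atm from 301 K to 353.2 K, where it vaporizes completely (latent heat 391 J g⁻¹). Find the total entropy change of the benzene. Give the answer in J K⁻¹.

Warming step: ΔS₁ = m c ln(T_tr/T_i) = 249 × 1.77 × ln(353.2/301) = 70.48 J/K.
Phase change: ΔS₂ = +mL/T_tr = 249 × 391 / 353.2 = 275.6 J/K.
ΔS_total = (70.48) + (275.6) = 346 J/K.

ΔS = 346 J/K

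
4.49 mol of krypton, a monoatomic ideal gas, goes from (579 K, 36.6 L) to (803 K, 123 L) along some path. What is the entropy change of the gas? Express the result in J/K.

ΔS = 63.6 J/K

Entropy is a state function: ΔS = nC_V ln(T₂/T₁) + nR ln(V₂/V₁), with C_V = 3R/2 = 12.47 J mol⁻¹ K⁻¹ for a monoatomic ideal gas.
ΔS = 4.49 × [12.47 × ln(803/579) + 8.314 × ln(123/36.6)] = 63.6 J/K.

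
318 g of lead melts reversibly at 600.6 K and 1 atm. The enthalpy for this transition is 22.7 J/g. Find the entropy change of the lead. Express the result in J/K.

ΔS = 12 J/K

Heat absorbed by the substance: Q = mL = 318 × 22.7 = 7218.6 J.
At constant T, ΔS = Q_rev/T = 7218.6 / 600.6 = 12 J/K.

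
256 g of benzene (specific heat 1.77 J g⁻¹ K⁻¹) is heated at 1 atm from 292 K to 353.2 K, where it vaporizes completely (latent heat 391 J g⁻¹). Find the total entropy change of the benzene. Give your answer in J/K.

Warming step: ΔS₁ = m c ln(T_tr/T_i) = 256 × 1.77 × ln(353.2/292) = 86.22 J/K.
Phase change: ΔS₂ = +mL/T_tr = 256 × 391 / 353.2 = 283.4 J/K.
ΔS_total = (86.22) + (283.4) = 370 J/K.

ΔS = 370 J/K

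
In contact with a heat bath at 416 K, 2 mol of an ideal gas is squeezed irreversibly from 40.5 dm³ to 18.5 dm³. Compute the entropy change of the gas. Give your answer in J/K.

ΔS_gas = -13 J/K

Entropy is a state function, so ΔS_gas depends only on the end states.
For an isothermal ideal gas ΔS_gas = nR ln(V₂/V₁) = 2 × 8.314 × ln(18.5/40.5) = -13 J/K.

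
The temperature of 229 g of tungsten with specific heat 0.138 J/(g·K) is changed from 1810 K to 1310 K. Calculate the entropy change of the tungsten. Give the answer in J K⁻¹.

ΔS = -10.2 J/K

ΔS = ∫dQ_rev/T = m c ln(T₂/T₁) = 229 × 0.138 × ln(1310/1810) = -10.2 J/K.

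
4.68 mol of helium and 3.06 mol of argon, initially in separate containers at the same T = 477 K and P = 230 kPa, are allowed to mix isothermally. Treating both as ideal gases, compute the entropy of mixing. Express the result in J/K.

Mole fractions: x_A = 4.68/7.74 = 0.605, x_B = 0.395.
ΔS_mix = −R(n_A ln x_A + n_B ln x_B) = −8.314 × (4.68 ln 0.605 + 3.06 ln 0.395) = 43.2 J/K.

ΔS_mix = 43.2 J/K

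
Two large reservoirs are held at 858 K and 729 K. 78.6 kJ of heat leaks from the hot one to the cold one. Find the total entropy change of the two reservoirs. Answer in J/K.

ΔS_total = 16.2 J/K

ΔS_hot = −Q/T_H = −78600/858 = -91.61 J/K and ΔS_cold = +Q/T_C = 78600/729 = 107.8 J/K.
ΔS_total = -91.61 + 107.8 = 16.2 J/K, positive as the second law requires.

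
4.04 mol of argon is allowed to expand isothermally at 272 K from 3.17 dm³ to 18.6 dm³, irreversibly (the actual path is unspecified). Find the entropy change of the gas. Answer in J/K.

Entropy is a state function, so ΔS_gas depends only on the end states.
For an isothermal ideal gas ΔS_gas = nR ln(V₂/V₁) = 4.04 × 8.314 × ln(18.6/3.17) = 59.4 J/K.

ΔS_gas = 59.4 J/K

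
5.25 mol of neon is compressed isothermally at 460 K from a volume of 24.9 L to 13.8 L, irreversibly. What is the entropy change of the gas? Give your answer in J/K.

ΔS_gas = -25.8 J/K

Entropy is a state function, so ΔS_gas depends only on the end states.
For an isothermal ideal gas ΔS_gas = nR ln(V₂/V₁) = 5.25 × 8.314 × ln(13.8/24.9) = -25.8 J/K.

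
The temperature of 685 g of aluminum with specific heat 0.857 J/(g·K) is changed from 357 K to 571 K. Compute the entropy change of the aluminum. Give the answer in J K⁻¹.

ΔS = ∫dQ_rev/T = m c ln(T₂/T₁) = 685 × 0.857 × ln(571/357) = 276 J/K.

ΔS = 276 J/K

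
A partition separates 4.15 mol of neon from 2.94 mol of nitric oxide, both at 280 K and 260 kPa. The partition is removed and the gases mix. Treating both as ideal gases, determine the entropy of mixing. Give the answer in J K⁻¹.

ΔS_mix = 40 J/K

Mole fractions: x_A = 4.15/7.09 = 0.585, x_B = 0.415.
ΔS_mix = −R(n_A ln x_A + n_B ln x_B) = −8.314 × (4.15 ln 0.585 + 2.94 ln 0.415) = 40 J/K.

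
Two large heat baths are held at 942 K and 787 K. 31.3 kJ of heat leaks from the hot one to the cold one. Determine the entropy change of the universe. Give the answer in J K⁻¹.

ΔS_total = 6.54 J/K

ΔS_hot = −Q/T_H = −31300/942 = -33.23 J/K and ΔS_cold = +Q/T_C = 31300/787 = 39.77 J/K.
ΔS_total = -33.23 + 39.77 = 6.54 J/K, positive as the second law requires.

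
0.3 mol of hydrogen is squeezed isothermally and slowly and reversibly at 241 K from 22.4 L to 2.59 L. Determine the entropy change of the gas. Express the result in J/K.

For an isothermal ideal gas ΔS_gas = nR ln(V₂/V₁) = 0.3 × 8.314 × ln(2.59/22.4) = -5.38 J/K.

ΔS_gas = -5.38 J/K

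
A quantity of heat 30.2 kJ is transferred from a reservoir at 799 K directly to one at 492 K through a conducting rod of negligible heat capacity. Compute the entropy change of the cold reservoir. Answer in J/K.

ΔS_cold = 61.4 J/K

The cold reservoir gains heat Q, so ΔS_cold = +Q/T_C = 30200/492 = 61.4 J/K.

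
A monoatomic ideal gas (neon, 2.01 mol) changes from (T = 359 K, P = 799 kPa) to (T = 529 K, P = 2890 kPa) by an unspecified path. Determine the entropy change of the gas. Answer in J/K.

ΔS = nC_p ln(T₂/T₁) − nR ln(P₂/P₁), with C_p = 5R/2 = 20.79 J mol⁻¹ K⁻¹ for a monoatomic ideal gas.
ΔS = 2.01 × [20.79 × ln(529/359) − 8.314 × ln(2890/799)] = -5.29 J/K.

ΔS = -5.29 J/K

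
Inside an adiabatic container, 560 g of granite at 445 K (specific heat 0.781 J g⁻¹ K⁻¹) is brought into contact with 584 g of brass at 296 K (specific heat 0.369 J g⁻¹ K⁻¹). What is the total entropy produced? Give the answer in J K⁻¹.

ΔS_total = 11.4 J/K

Energy balance: T_f = (m₁c₁T₁ + m₂c₂T₂)/(m₁c₁ + m₂c₂) = 395.82 K.
ΔS₁ = m₁c₁ ln(T_f/T₁) = 437.36 × ln(395.82/445) = -51.22 J/K.
ΔS₂ = m₂c₂ ln(T_f/T₂) = 215.496 × ln(395.82/296) = 62.62 J/K.
ΔS_total = -51.22 + 62.62 = 11.4 J/K.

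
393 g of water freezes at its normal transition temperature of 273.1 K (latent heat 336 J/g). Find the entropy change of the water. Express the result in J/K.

Heat released by the substance: Q = −mL = −393 × 336 = −132048 J.
At constant T, ΔS = Q_rev/T = −132048 / 273.1 = -484 J/K.

ΔS = -484 J/K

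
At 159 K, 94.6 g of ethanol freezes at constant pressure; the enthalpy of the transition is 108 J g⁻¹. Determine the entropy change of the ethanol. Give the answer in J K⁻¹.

ΔS = -64.3 J/K

Heat released by the substance: Q = −mL = −94.6 × 108 = −10216.8 J.
At constant T, ΔS = Q_rev/T = −10216.8 / 159 = -64.3 J/K.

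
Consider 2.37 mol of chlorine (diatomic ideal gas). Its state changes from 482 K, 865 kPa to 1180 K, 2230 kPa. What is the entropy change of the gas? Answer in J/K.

ΔS = nC_p ln(T₂/T₁) − nR ln(P₂/P₁), with C_p = 7R/2 = 29.1 J mol⁻¹ K⁻¹ for a diatomic ideal gas.
ΔS = 2.37 × [29.1 × ln(1180/482) − 8.314 × ln(2230/865)] = 43.1 J/K.

ΔS = 43.1 J/K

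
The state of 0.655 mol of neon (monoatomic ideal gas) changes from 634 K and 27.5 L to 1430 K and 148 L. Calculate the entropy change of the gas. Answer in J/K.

Entropy is a state function: ΔS = nC_V ln(T₂/T₁) + nR ln(V₂/V₁), with C_V = 3R/2 = 12.47 J mol⁻¹ K⁻¹ for a monoatomic ideal gas.
ΔS = 0.655 × [12.47 × ln(1430/634) + 8.314 × ln(148/27.5)] = 15.8 J/K.

ΔS = 15.8 J/K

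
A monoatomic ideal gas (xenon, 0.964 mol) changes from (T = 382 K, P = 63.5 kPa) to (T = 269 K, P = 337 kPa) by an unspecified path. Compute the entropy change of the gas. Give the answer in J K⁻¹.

ΔS = -20.4 J/K

ΔS = nC_p ln(T₂/T₁) − nR ln(P₂/P₁), with C_p = 5R/2 = 20.79 J mol⁻¹ K⁻¹ for a monoatomic ideal gas.
ΔS = 0.964 × [20.79 × ln(269/382) − 8.314 × ln(337/63.5)] = -20.4 J/K.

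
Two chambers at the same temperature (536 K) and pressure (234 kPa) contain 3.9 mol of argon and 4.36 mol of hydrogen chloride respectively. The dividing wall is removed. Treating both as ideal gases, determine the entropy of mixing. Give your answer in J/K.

Mole fractions: x_A = 3.9/8.26 = 0.472, x_B = 0.528.
ΔS_mix = −R(n_A ln x_A + n_B ln x_B) = −8.314 × (3.9 ln 0.472 + 4.36 ln 0.528) = 47.5 J/K.

ΔS_mix = 47.5 J/K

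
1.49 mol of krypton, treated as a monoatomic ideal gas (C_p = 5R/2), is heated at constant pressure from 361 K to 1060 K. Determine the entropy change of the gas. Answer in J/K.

ΔS = 33.4 J/K

At constant pressure, ΔS = nC_p ln(T₂/T₁) with C_p = 5R/2 = 20.79 J mol⁻¹ K⁻¹.
ΔS = 1.49 × 20.79 × ln(1060/361) = 33.4 J/K.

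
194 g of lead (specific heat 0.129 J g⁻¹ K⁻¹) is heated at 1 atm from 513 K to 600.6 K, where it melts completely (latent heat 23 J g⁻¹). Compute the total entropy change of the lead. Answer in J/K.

Warming step: ΔS₁ = m c ln(T_tr/T_i) = 194 × 0.129 × ln(600.6/513) = 3.945 J/K.
Phase change: ΔS₂ = +mL/T_tr = 194 × 23 / 600.6 = 7.429 J/K.
ΔS_total = (3.945) + (7.429) = 11.4 J/K.

ΔS = 11.4 J/K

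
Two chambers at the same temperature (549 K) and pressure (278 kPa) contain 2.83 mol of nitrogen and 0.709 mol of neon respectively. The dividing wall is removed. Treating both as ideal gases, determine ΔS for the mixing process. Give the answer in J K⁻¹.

Mole fractions: x_A = 2.83/3.54 = 0.8, x_B = 0.2.
ΔS_mix = −R(n_A ln x_A + n_B ln x_B) = −8.314 × (2.83 ln 0.8 + 0.709 ln 0.2) = 14.7 J/K.

ΔS_mix = 14.7 J/K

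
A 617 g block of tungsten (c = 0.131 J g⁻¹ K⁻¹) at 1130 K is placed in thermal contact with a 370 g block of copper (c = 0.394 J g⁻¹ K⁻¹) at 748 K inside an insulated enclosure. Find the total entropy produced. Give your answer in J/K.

ΔS_total = 4.57 J/K

Energy balance: T_f = (m₁c₁T₁ + m₂c₂T₂)/(m₁c₁ + m₂c₂) = 884.25 K.
ΔS₁ = m₁c₁ ln(T_f/T₁) = 80.827 × ln(884.25/1130) = -19.82 J/K.
ΔS₂ = m₂c₂ ln(T_f/T₂) = 145.78 × ln(884.25/748) = 24.39 J/K.
ΔS_total = -19.82 + 24.39 = 4.57 J/K.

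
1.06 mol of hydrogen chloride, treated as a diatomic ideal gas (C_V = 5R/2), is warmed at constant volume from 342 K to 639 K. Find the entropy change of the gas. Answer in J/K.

At constant volume, ΔS = nC_V ln(T₂/T₁) with C_V = 5R/2 = 20.79 J mol⁻¹ K⁻¹.
ΔS = 1.06 × 20.79 × ln(639/342) = 13.8 J/K.

ΔS = 13.8 J/K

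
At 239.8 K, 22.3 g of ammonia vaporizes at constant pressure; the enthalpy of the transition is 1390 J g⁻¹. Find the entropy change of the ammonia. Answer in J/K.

ΔS = 129 J/K

Heat absorbed by the substance: Q = mL = 22.3 × 1390 = 30997 J.
At constant T, ΔS = Q_rev/T = 30997 / 239.8 = 129 J/K.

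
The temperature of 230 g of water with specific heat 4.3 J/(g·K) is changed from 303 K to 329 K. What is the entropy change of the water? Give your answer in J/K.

ΔS = 81.4 J/K

ΔS = ∫dQ_rev/T = m c ln(T₂/T₁) = 230 × 4.3 × ln(329/303) = 81.4 J/K.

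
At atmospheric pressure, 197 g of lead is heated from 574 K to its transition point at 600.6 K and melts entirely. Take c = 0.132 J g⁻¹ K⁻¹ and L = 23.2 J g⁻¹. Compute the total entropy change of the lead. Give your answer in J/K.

ΔS = 8.79 J/K

Warming step: ΔS₁ = m c ln(T_tr/T_i) = 197 × 0.132 × ln(600.6/574) = 1.178 J/K.
Phase change: ΔS₂ = +mL/T_tr = 197 × 23.2 / 600.6 = 7.61 J/K.
ΔS_total = (1.178) + (7.61) = 8.79 J/K.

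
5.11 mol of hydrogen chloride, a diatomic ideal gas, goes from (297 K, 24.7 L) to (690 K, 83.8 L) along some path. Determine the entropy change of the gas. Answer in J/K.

Entropy is a state function: ΔS = nC_V ln(T₂/T₁) + nR ln(V₂/V₁), with C_V = 5R/2 = 20.79 J mol⁻¹ K⁻¹ for a diatomic ideal gas.
ΔS = 5.11 × [20.79 × ln(690/297) + 8.314 × ln(83.8/24.7)] = 141 J/K.

ΔS = 141 J/K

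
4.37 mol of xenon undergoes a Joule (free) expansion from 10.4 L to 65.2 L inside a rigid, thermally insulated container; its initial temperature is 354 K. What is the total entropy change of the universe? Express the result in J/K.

ΔS_universe = 66.7 J/K

No heat is exchanged and no work is done, so the ideal-gas temperature stays constant.
Entropy is a state function; using a reversible isothermal path, ΔS_gas = nR ln(V₂/V₁) = 4.37 × 8.314 × ln(65.2/10.4) = 66.7 J/K.
The insulated surroundings exchange no heat, so ΔS_surr = 0 and ΔS_universe = ΔS_gas.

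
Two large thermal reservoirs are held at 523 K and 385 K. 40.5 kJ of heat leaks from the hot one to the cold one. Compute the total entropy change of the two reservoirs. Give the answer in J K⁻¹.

ΔS_total = 27.8 J/K

ΔS_hot = −Q/T_H = −40500/523 = -77.44 J/K and ΔS_cold = +Q/T_C = 40500/385 = 105.2 J/K.
ΔS_total = -77.44 + 105.2 = 27.8 J/K, positive as the second law requires.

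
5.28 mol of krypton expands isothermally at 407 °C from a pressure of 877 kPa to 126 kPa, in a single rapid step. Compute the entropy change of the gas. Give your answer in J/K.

Entropy is a state function, so ΔS_gas depends only on the end states.
For an isothermal ideal gas ΔS_gas = nR ln(P₁/P₂) = 5.28 × 8.314 × ln(877/126) = 85.2 J/K.

ΔS_gas = 85.2 J/K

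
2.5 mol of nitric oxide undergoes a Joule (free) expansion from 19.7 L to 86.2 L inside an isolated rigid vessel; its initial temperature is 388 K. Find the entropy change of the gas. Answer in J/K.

No heat is exchanged and no work is done, so the ideal-gas temperature stays constant.
Entropy is a state function; using a reversible isothermal path, ΔS_gas = nR ln(V₂/V₁) = 2.5 × 8.314 × ln(86.2/19.7) = 30.7 J/K.

ΔS_gas = 30.7 J/K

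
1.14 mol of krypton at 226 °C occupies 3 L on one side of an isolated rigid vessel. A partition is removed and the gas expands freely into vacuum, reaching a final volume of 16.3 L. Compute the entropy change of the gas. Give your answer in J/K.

For an ideal gas in free expansion Q = 0 and W = 0, so T is unchanged.
Entropy is a state function; using a reversible isothermal path, ΔS_gas = nR ln(V₂/V₁) = 1.14 × 8.314 × ln(16.3/3) = 16 J/K.

ΔS_gas = 16 J/K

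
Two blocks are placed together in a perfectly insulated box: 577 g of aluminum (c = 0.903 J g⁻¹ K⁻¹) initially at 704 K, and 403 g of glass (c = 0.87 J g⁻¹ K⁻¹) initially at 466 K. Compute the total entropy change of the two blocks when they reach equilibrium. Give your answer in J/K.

Energy balance: T_f = (m₁c₁T₁ + m₂c₂T₂)/(m₁c₁ + m₂c₂) = 608.27 K.
ΔS₁ = m₁c₁ ln(T_f/T₁) = 521.031 × ln(608.27/704) = -76.157 J/K.
ΔS₂ = m₂c₂ ln(T_f/T₂) = 350.61 × ln(608.27/466) = 93.412 J/K.
ΔS_total = -76.157 + 93.412 = 17.3 J/K.

ΔS_total = 17.3 J/K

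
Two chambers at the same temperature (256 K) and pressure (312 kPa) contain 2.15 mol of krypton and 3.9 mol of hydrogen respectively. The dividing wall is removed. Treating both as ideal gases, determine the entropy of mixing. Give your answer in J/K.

ΔS_mix = 32.7 J/K

Mole fractions: x_A = 2.15/6.05 = 0.355, x_B = 0.645.
ΔS_mix = −R(n_A ln x_A + n_B ln x_B) = −8.314 × (2.15 ln 0.355 + 3.9 ln 0.645) = 32.7 J/K.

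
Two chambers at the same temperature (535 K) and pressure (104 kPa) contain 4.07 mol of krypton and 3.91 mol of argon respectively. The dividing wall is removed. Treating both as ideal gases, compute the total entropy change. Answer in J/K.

ΔS_mix = 46 J/K

Mole fractions: x_A = 4.07/7.98 = 0.51, x_B = 0.49.
ΔS_mix = −R(n_A ln x_A + n_B ln x_B) = −8.314 × (4.07 ln 0.51 + 3.91 ln 0.49) = 46 J/K.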